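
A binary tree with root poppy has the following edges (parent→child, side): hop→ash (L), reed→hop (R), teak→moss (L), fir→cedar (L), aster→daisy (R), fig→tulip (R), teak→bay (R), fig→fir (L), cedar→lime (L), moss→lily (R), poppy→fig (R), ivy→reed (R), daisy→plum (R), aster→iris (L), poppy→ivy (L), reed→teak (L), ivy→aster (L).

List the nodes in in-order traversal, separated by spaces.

iris aster daisy plum ivy moss lily teak bay reed ash hop poppy lime cedar fir fig tulip

In-order visits the left subtree, then the node, then the right subtree.
At poppy: go left to ivy.
  At ivy: go left to aster.
    At aster: go left to iris.
      iris is a leaf — visit iris.
    Visit aster.
    At aster: go right to daisy.
      At daisy: no left child.
      Visit daisy.
      At daisy: go right to plum.
        plum is a leaf — visit plum.
  Visit ivy.
  At ivy: go right to reed.
    At reed: go left to teak.
      At teak: go left to moss.
        At moss: no left child.
        Visit moss.
        At moss: go right to lily.
          lily is a leaf — visit lily.
      Visit teak.
      At teak: go right to bay.
        bay is a leaf — visit bay.
    Visit reed.
    At reed: go right to hop.
      At hop: go left to ash.
        ash is a leaf — visit ash.
      Visit hop.
      At hop: no right child.
Visit poppy.
At poppy: go right to fig.
  At fig: go left to fir.
    At fir: go left to cedar.
      At cedar: go left to lime.
        lime is a leaf — visit lime.
      Visit cedar.
      At cedar: no right child.
    Visit fir.
    At fir: no right child.
  Visit fig.
  At fig: go right to tulip.
    tulip is a leaf — visit tulip.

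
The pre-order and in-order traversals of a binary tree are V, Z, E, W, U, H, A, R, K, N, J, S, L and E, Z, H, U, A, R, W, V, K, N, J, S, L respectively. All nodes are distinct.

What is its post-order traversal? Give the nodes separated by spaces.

The first element of pre-order is the root; it splits in-order into left and right subtrees.
Root V: left subtree has 7 nodes {E, Z, H, U, A, R, W}, right has 5 {K, N, J, S, L}.
  Root Z: left subtree has 1 node {E}, right has 5 {H, U, A, R, W}.
    Root W: left subtree has 4 nodes {H, U, A, R}, right has 0 { }.
      Root U: left subtree has 1 node {H}, right has 2 {A, R}.
        Root A: left subtree has 0 nodes { }, right has 1 {R}.
  Root K: left subtree has 0 nodes { }, right has 4 {N, J, S, L}.
    Root N: left subtree has 0 nodes { }, right has 3 {J, S, L}.
      Root J: left subtree has 0 nodes { }, right has 2 {S, L}.
        Root S: left subtree has 0 nodes { }, right has 1 {L}.

E H R A U W Z L S J N K V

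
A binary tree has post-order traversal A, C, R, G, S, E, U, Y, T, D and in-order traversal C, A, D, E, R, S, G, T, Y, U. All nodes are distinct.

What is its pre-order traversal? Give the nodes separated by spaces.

The last element of post-order is the root; it splits in-order into left and right subtrees.
Root D: left subtree has 2 nodes {C, A}, right has 7 {E, R, S, G, T, Y, U}.
  Root C: left subtree has 0 nodes { }, right has 1 {A}.
  Root T: left subtree has 4 nodes {E, R, S, G}, right has 2 {Y, U}.
    Root E: left subtree has 0 nodes { }, right has 3 {R, S, G}.
      Root S: left subtree has 1 node {R}, right has 1 {G}.
    Root Y: left subtree has 0 nodes { }, right has 1 {U}.

D C A T E S R G Y U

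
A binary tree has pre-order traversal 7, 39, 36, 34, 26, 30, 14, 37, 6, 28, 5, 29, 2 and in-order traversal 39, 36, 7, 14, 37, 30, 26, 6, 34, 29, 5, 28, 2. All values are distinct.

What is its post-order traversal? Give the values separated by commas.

36, 39, 37, 14, 30, 6, 26, 29, 5, 2, 28, 34, 7

The first element of pre-order is the root; it splits in-order into left and right subtrees.
Root 7: left subtree has 2 nodes {39, 36}, right has 10 {14, 37, 30, 26, 6, 34, 29, 5, 28, 2}.
  Root 39: left subtree has 0 nodes { }, right has 1 {36}.
  Root 34: left subtree has 5 nodes {14, 37, 30, 26, 6}, right has 4 {29, 5, 28, 2}.
    Root 26: left subtree has 3 nodes {14, 37, 30}, right has 1 {6}.
      Root 30: left subtree has 2 nodes {14, 37}, right has 0 { }.
        Root 14: left subtree has 0 nodes { }, right has 1 {37}.
    Root 28: left subtree has 2 nodes {29, 5}, right has 1 {2}.
      Root 5: left subtree has 1 node {29}, right has 0 { }.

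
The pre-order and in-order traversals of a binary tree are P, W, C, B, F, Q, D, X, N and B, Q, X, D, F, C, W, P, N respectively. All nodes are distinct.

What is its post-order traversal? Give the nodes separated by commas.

The first element of pre-order is the root; it splits in-order into left and right subtrees.
Root P: left subtree has 7 nodes {B, Q, X, D, F, C, W}, right has 1 {N}.
  Root W: left subtree has 6 nodes {B, Q, X, D, F, C}, right has 0 { }.
    Root C: left subtree has 5 nodes {B, Q, X, D, F}, right has 0 { }.
      Root B: left subtree has 0 nodes { }, right has 4 {Q, X, D, F}.
        Root F: left subtree has 3 nodes {Q, X, D}, right has 0 { }.
          Root Q: left subtree has 0 nodes { }, right has 2 {X, D}.
            Root D: left subtree has 1 node {X}, right has 0 { }.

X, D, Q, F, B, C, W, N, P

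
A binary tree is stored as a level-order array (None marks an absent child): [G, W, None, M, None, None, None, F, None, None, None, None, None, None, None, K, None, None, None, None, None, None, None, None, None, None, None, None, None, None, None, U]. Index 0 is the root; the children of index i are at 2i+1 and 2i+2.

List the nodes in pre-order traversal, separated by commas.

Pre-order visits the node, then its left subtree, then its right subtree.
Visit G.
At G: go left to W.
  Visit W.
  At W: go left to M.
    Visit M.
    At M: go left to F.
      Visit F.
      At F: go left to K.
        Visit K.
        At K: go left to U.
          U is a leaf — visit U.
        At K: no right child.
      At F: no right child.
    At M: no right child.
  At W: no right child.
At G: no right child.

G, W, M, F, K, U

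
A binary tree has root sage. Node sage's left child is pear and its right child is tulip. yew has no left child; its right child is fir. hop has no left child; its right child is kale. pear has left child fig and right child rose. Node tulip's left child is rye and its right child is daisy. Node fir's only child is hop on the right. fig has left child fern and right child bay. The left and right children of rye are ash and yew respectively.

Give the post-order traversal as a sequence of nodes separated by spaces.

Post-order visits the left subtree, then the right subtree, then the node.
At sage: go left to pear.
  At pear: go left to fig.
    At fig: go left to fern.
      fern is a leaf — visit fern.
    At fig: go right to bay.
      bay is a leaf — visit bay.
    Visit fig.
  At pear: go right to rose.
    rose is a leaf — visit rose.
  Visit pear.
At sage: go right to tulip.
  At tulip: go left to rye.
    At rye: go left to ash.
      ash is a leaf — visit ash.
    At rye: go right to yew.
      At yew: no left child.
      At yew: go right to fir.
        At fir: no left child.
        At fir: go right to hop.
          At hop: no left child.
          At hop: go right to kale.
            kale is a leaf — visit kale.
          Visit hop.
        Visit fir.
      Visit yew.
    Visit rye.
  At tulip: go right to daisy.
    daisy is a leaf — visit daisy.
  Visit tulip.
Visit sage.

fern bay fig rose pear ash kale hop fir yew rye daisy tulip sage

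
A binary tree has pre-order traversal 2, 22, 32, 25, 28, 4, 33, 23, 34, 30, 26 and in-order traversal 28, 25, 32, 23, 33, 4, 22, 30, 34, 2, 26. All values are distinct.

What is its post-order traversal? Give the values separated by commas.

The first element of pre-order is the root; it splits in-order into left and right subtrees.
Root 2: left subtree has 9 nodes {28, 25, 32, 23, 33, 4, 22, 30, 34}, right has 1 {26}.
  Root 22: left subtree has 6 nodes {28, 25, 32, 23, 33, 4}, right has 2 {30, 34}.
    Root 32: left subtree has 2 nodes {28, 25}, right has 3 {23, 33, 4}.
      Root 25: left subtree has 1 node {28}, right has 0 { }.
      Root 4: left subtree has 2 nodes {23, 33}, right has 0 { }.
        Root 33: left subtree has 1 node {23}, right has 0 { }.
    Root 34: left subtree has 1 node {30}, right has 0 { }.

28, 25, 23, 33, 4, 32, 30, 34, 22, 26, 2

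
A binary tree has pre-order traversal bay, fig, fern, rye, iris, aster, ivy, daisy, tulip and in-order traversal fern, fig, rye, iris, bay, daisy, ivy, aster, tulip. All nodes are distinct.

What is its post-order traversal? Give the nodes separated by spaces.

fern iris rye fig daisy ivy tulip aster bay

The first element of pre-order is the root; it splits in-order into left and right subtrees.
Root bay: left subtree has 4 nodes {fern, fig, rye, iris}, right has 4 {daisy, ivy, aster, tulip}.
  Root fig: left subtree has 1 node {fern}, right has 2 {rye, iris}.
    Root rye: left subtree has 0 nodes { }, right has 1 {iris}.
  Root aster: left subtree has 2 nodes {daisy, ivy}, right has 1 {tulip}.
    Root ivy: left subtree has 1 node {daisy}, right has 0 { }.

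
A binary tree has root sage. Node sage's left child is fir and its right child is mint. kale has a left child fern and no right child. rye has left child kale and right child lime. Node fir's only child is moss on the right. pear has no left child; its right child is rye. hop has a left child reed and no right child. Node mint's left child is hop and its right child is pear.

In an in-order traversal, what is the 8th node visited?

fern

In-order visits the left subtree, then the node, then the right subtree.
At sage: go left to fir.
  At fir: no left child.
  Visit fir.
  At fir: go right to moss.
    moss is a leaf — visit moss.
Visit sage.
At sage: go right to mint.
  At mint: go left to hop.
    At hop: go left to reed.
      reed is a leaf — visit reed.
    Visit hop.
    At hop: no right child.
  Visit mint.
  At mint: go right to pear.
    At pear: no left child.
    Visit pear.
    At pear: go right to rye.
      At rye: go left to kale.
        At kale: go left to fern.
          fern is a leaf — visit fern.
        Visit kale.
        At kale: no right child.
      Visit rye.
      At rye: go right to lime.
        lime is a leaf — visit lime.
Full in-order sequence: fir, moss, sage, reed, hop, mint, pear, fern, kale, rye, lime.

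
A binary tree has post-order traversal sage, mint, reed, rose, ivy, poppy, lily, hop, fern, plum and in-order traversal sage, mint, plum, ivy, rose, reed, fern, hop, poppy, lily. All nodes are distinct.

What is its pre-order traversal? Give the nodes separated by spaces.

plum mint sage fern ivy rose reed hop lily poppy

The last element of post-order is the root; it splits in-order into left and right subtrees.
Root plum: left subtree has 2 nodes {sage, mint}, right has 7 {ivy, rose, reed, fern, hop, poppy, lily}.
  Root mint: left subtree has 1 node {sage}, right has 0 { }.
  Root fern: left subtree has 3 nodes {ivy, rose, reed}, right has 3 {hop, poppy, lily}.
    Root ivy: left subtree has 0 nodes { }, right has 2 {rose, reed}.
      Root rose: left subtree has 0 nodes { }, right has 1 {reed}.
    Root hop: left subtree has 0 nodes { }, right has 2 {poppy, lily}.
      Root lily: left subtree has 1 node {poppy}, right has 0 { }.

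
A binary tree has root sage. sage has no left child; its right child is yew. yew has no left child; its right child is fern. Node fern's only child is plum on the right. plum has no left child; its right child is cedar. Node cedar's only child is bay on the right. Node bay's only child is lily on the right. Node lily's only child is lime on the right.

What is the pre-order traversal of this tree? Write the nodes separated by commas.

Pre-order visits the node, then its left subtree, then its right subtree.
Visit sage.
At sage: no left child.
At sage: go right to yew.
  Visit yew.
  At yew: no left child.
  At yew: go right to fern.
    Visit fern.
    At fern: no left child.
    At fern: go right to plum.
      Visit plum.
      At plum: no left child.
      At plum: go right to cedar.
        Visit cedar.
        At cedar: no left child.
        At cedar: go right to bay.
          Visit bay.
          At bay: no left child.
          At bay: go right to lily.
            Visit lily.
            At lily: no left child.
            At lily: go right to lime.
              lime is a leaf — visit lime.

sage, yew, fern, plum, cedar, bay, lily, lime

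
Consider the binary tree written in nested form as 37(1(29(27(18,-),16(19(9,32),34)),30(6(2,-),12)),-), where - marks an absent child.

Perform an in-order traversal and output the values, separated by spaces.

18 27 29 9 19 32 16 34 1 2 6 30 12 37

In-order visits the left subtree, then the node, then the right subtree.
At 37: go left to 1.
  At 1: go left to 29.
    At 29: go left to 27.
      At 27: go left to 18.
        18 is a leaf — visit 18.
      Visit 27.
      At 27: no right child.
    Visit 29.
    At 29: go right to 16.
      At 16: go left to 19.
        At 19: go left to 9.
          9 is a leaf — visit 9.
        Visit 19.
        At 19: go right to 32.
          32 is a leaf — visit 32.
      Visit 16.
      At 16: go right to 34.
        34 is a leaf — visit 34.
  Visit 1.
  At 1: go right to 30.
    At 30: go left to 6.
      At 6: go left to 2.
        2 is a leaf — visit 2.
      Visit 6.
      At 6: no right child.
    Visit 30.
    At 30: go right to 12.
      12 is a leaf — visit 12.
Visit 37.
At 37: no right child.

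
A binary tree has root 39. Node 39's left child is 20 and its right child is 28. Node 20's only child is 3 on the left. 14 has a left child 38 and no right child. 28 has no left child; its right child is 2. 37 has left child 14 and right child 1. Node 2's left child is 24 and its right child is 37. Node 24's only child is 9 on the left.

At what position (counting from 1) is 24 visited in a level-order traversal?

Level-order visits nodes level by level from the root, left to right within each level.
Level 0: 39
Level 1: 20, 28
Level 2: 3, 2
Level 3: 24, 37
Level 4: 9, 14, 1
Level 5: 38
Full level-order sequence: 39, 20, 28, 3, 2, 24, 37, 9, 14, 1, 38.

6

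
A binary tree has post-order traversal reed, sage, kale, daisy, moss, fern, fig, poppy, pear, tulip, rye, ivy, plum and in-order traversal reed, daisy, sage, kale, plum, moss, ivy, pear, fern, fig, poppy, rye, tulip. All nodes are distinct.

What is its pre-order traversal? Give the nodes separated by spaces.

plum daisy reed kale sage ivy moss rye pear poppy fig fern tulip

The last element of post-order is the root; it splits in-order into left and right subtrees.
Root plum: left subtree has 4 nodes {reed, daisy, sage, kale}, right has 8 {moss, ivy, pear, fern, fig, poppy, rye, tulip}.
  Root daisy: left subtree has 1 node {reed}, right has 2 {sage, kale}.
    Root kale: left subtree has 1 node {sage}, right has 0 { }.
  Root ivy: left subtree has 1 node {moss}, right has 6 {pear, fern, fig, poppy, rye, tulip}.
    Root rye: left subtree has 4 nodes {pear, fern, fig, poppy}, right has 1 {tulip}.
      Root pear: left subtree has 0 nodes { }, right has 3 {fern, fig, poppy}.
        Root poppy: left subtree has 2 nodes {fern, fig}, right has 0 { }.
          Root fig: left subtree has 1 node {fern}, right has 0 { }.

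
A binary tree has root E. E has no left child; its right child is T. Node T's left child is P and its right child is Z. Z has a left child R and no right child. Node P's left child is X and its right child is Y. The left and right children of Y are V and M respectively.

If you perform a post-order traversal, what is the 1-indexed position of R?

Post-order visits the left subtree, then the right subtree, then the node.
At E: no left child.
At E: go right to T.
  At T: go left to P.
    At P: go left to X.
      X is a leaf — visit X.
    At P: go right to Y.
      At Y: go left to V.
        V is a leaf — visit V.
      At Y: go right to M.
        M is a leaf — visit M.
      Visit Y.
    Visit P.
  At T: go right to Z.
    At Z: go left to R.
      R is a leaf — visit R.
    At Z: no right child.
    Visit Z.
  Visit T.
Visit E.
Full post-order sequence: X, V, M, Y, P, R, Z, T, E.

6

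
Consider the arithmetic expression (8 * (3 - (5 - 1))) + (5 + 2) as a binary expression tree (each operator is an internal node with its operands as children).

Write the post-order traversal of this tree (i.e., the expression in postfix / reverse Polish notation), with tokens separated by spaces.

Post-order on an expression tree gives postfix notation: for each operator, emit left operand, right operand, then the operator.

8 3 5 1 - - * 5 2 + +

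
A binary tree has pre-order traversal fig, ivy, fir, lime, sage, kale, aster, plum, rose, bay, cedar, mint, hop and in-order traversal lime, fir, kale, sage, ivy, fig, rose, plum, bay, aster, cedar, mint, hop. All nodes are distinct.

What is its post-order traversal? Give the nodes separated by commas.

The first element of pre-order is the root; it splits in-order into left and right subtrees.
Root fig: left subtree has 5 nodes {lime, fir, kale, sage, ivy}, right has 7 {rose, plum, bay, aster, cedar, mint, hop}.
  Root ivy: left subtree has 4 nodes {lime, fir, kale, sage}, right has 0 { }.
    Root fir: left subtree has 1 node {lime}, right has 2 {kale, sage}.
      Root sage: left subtree has 1 node {kale}, right has 0 { }.
  Root aster: left subtree has 3 nodes {rose, plum, bay}, right has 3 {cedar, mint, hop}.
    Root plum: left subtree has 1 node {rose}, right has 1 {bay}.
    Root cedar: left subtree has 0 nodes { }, right has 2 {mint, hop}.
      Root mint: left subtree has 0 nodes { }, right has 1 {hop}.

lime, kale, sage, fir, ivy, rose, bay, plum, hop, mint, cedar, aster, fig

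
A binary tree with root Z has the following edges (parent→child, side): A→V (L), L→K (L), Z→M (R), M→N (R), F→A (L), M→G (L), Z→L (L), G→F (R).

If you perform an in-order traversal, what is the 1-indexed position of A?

In-order visits the left subtree, then the node, then the right subtree.
At Z: go left to L.
  At L: go left to K.
    K is a leaf — visit K.
  Visit L.
  At L: no right child.
Visit Z.
At Z: go right to M.
  At M: go left to G.
    At G: no left child.
    Visit G.
    At G: go right to F.
      At F: go left to A.
        At A: go left to V.
          V is a leaf — visit V.
        Visit A.
        At A: no right child.
      Visit F.
      At F: no right child.
  Visit M.
  At M: go right to N.
    N is a leaf — visit N.
Full in-order sequence: K, L, Z, G, V, A, F, M, N.

6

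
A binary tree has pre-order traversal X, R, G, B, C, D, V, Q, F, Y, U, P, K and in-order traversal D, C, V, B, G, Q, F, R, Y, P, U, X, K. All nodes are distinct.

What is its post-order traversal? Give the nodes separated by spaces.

D V C B F Q G P U Y R K X

The first element of pre-order is the root; it splits in-order into left and right subtrees.
Root X: left subtree has 11 nodes {D, C, V, B, G, Q, F, R, Y, P, U}, right has 1 {K}.
  Root R: left subtree has 7 nodes {D, C, V, B, G, Q, F}, right has 3 {Y, P, U}.
    Root G: left subtree has 4 nodes {D, C, V, B}, right has 2 {Q, F}.
      Root B: left subtree has 3 nodes {D, C, V}, right has 0 { }.
        Root C: left subtree has 1 node {D}, right has 1 {V}.
      Root Q: left subtree has 0 nodes { }, right has 1 {F}.
    Root Y: left subtree has 0 nodes { }, right has 2 {P, U}.
      Root U: left subtree has 1 node {P}, right has 0 { }.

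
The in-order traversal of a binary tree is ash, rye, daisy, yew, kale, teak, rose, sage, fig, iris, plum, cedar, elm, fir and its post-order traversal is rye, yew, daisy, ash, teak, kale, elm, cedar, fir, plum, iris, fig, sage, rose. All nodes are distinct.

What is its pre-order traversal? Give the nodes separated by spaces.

rose kale ash daisy rye yew teak sage fig iris plum fir cedar elm

The last element of post-order is the root; it splits in-order into left and right subtrees.
Root rose: left subtree has 6 nodes {ash, rye, daisy, yew, kale, teak}, right has 7 {sage, fig, iris, plum, cedar, elm, fir}.
  Root kale: left subtree has 4 nodes {ash, rye, daisy, yew}, right has 1 {teak}.
    Root ash: left subtree has 0 nodes { }, right has 3 {rye, daisy, yew}.
      Root daisy: left subtree has 1 node {rye}, right has 1 {yew}.
  Root sage: left subtree has 0 nodes { }, right has 6 {fig, iris, plum, cedar, elm, fir}.
    Root fig: left subtree has 0 nodes { }, right has 5 {iris, plum, cedar, elm, fir}.
      Root iris: left subtree has 0 nodes { }, right has 4 {plum, cedar, elm, fir}.
        Root plum: left subtree has 0 nodes { }, right has 3 {cedar, elm, fir}.
          Root fir: left subtree has 2 nodes {cedar, elm}, right has 0 { }.
            Root cedar: left subtree has 0 nodes { }, right has 1 {elm}.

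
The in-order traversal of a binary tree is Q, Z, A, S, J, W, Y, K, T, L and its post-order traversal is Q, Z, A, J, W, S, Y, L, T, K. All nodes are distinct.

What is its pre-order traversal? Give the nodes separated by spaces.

K Y S A Z Q W J T L

The last element of post-order is the root; it splits in-order into left and right subtrees.
Root K: left subtree has 7 nodes {Q, Z, A, S, J, W, Y}, right has 2 {T, L}.
  Root Y: left subtree has 6 nodes {Q, Z, A, S, J, W}, right has 0 { }.
    Root S: left subtree has 3 nodes {Q, Z, A}, right has 2 {J, W}.
      Root A: left subtree has 2 nodes {Q, Z}, right has 0 { }.
        Root Z: left subtree has 1 node {Q}, right has 0 { }.
      Root W: left subtree has 1 node {J}, right has 0 { }.
  Root T: left subtree has 0 nodes { }, right has 1 {L}.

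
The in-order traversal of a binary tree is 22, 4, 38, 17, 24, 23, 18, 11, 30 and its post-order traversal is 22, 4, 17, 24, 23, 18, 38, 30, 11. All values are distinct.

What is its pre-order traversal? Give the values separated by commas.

11, 38, 4, 22, 18, 23, 24, 17, 30

The last element of post-order is the root; it splits in-order into left and right subtrees.
Root 11: left subtree has 7 nodes {22, 4, 38, 17, 24, 23, 18}, right has 1 {30}.
  Root 38: left subtree has 2 nodes {22, 4}, right has 4 {17, 24, 23, 18}.
    Root 4: left subtree has 1 node {22}, right has 0 { }.
    Root 18: left subtree has 3 nodes {17, 24, 23}, right has 0 { }.
      Root 23: left subtree has 2 nodes {17, 24}, right has 0 { }.
        Root 24: left subtree has 1 node {17}, right has 0 { }.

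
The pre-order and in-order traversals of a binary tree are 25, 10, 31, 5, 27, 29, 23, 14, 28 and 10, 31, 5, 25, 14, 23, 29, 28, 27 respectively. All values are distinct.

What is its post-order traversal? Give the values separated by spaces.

5 31 10 14 23 28 29 27 25

The first element of pre-order is the root; it splits in-order into left and right subtrees.
Root 25: left subtree has 3 nodes {10, 31, 5}, right has 5 {14, 23, 29, 28, 27}.
  Root 10: left subtree has 0 nodes { }, right has 2 {31, 5}.
    Root 31: left subtree has 0 nodes { }, right has 1 {5}.
  Root 27: left subtree has 4 nodes {14, 23, 29, 28}, right has 0 { }.
    Root 29: left subtree has 2 nodes {14, 23}, right has 1 {28}.
      Root 23: left subtree has 1 node {14}, right has 0 { }.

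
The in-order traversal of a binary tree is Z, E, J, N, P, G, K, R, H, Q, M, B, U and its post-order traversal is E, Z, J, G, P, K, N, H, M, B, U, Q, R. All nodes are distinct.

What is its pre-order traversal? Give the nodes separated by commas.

The last element of post-order is the root; it splits in-order into left and right subtrees.
Root R: left subtree has 7 nodes {Z, E, J, N, P, G, K}, right has 5 {H, Q, M, B, U}.
  Root N: left subtree has 3 nodes {Z, E, J}, right has 3 {P, G, K}.
    Root J: left subtree has 2 nodes {Z, E}, right has 0 { }.
      Root Z: left subtree has 0 nodes { }, right has 1 {E}.
    Root K: left subtree has 2 nodes {P, G}, right has 0 { }.
      Root P: left subtree has 0 nodes { }, right has 1 {G}.
  Root Q: left subtree has 1 node {H}, right has 3 {M, B, U}.
    Root U: left subtree has 2 nodes {M, B}, right has 0 { }.
      Root B: left subtree has 1 node {M}, right has 0 { }.

R, N, J, Z, E, K, P, G, Q, H, U, B, M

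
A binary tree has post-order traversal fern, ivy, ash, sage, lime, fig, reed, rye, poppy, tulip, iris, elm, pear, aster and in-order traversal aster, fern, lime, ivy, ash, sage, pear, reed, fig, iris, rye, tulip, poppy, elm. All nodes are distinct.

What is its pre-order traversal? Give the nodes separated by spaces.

The last element of post-order is the root; it splits in-order into left and right subtrees.
Root aster: left subtree has 0 nodes { }, right has 13 {fern, lime, ivy, ash, sage, pear, reed, fig, iris, rye, tulip, poppy, elm}.
  Root pear: left subtree has 5 nodes {fern, lime, ivy, ash, sage}, right has 7 {reed, fig, iris, rye, tulip, poppy, elm}.
    Root lime: left subtree has 1 node {fern}, right has 3 {ivy, ash, sage}.
      Root sage: left subtree has 2 nodes {ivy, ash}, right has 0 { }.
        Root ash: left subtree has 1 node {ivy}, right has 0 { }.
    Root elm: left subtree has 6 nodes {reed, fig, iris, rye, tulip, poppy}, right has 0 { }.
      Root iris: left subtree has 2 nodes {reed, fig}, right has 3 {rye, tulip, poppy}.
        Root reed: left subtree has 0 nodes { }, right has 1 {fig}.
        Root tulip: left subtree has 1 node {rye}, right has 1 {poppy}.

aster pear lime fern sage ash ivy elm iris reed fig tulip rye poppy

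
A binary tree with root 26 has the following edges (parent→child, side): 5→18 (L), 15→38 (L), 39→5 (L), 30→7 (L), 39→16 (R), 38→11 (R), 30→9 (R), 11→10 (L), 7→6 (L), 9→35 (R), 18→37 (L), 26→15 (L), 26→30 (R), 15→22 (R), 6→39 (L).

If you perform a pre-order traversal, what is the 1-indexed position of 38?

3

Pre-order visits the node, then its left subtree, then its right subtree.
Visit 26.
At 26: go left to 15.
  Visit 15.
  At 15: go left to 38.
    Visit 38.
    At 38: no left child.
    At 38: go right to 11.
      Visit 11.
      At 11: go left to 10.
        10 is a leaf — visit 10.
      At 11: no right child.
  At 15: go right to 22.
    22 is a leaf — visit 22.
At 26: go right to 30.
  Visit 30.
  At 30: go left to 7.
    Visit 7.
    At 7: go left to 6.
      Visit 6.
      At 6: go left to 39.
        Visit 39.
        At 39: go left to 5.
          Visit 5.
          At 5: go left to 18.
            Visit 18.
            At 18: go left to 37.
              37 is a leaf — visit 37.
            At 18: no right child.
          At 5: no right child.
        At 39: go right to 16.
          16 is a leaf — visit 16.
      At 6: no right child.
    At 7: no right child.
  At 30: go right to 9.
    Visit 9.
    At 9: no left child.
    At 9: go right to 35.
      35 is a leaf — visit 35.
Full pre-order sequence: 26, 15, 38, 11, 10, 22, 30, 7, 6, 39, 5, 18, 37, 16, 9, 35.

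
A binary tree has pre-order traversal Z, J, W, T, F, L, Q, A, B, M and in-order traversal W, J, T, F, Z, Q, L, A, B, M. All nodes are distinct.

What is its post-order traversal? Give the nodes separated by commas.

The first element of pre-order is the root; it splits in-order into left and right subtrees.
Root Z: left subtree has 4 nodes {W, J, T, F}, right has 5 {Q, L, A, B, M}.
  Root J: left subtree has 1 node {W}, right has 2 {T, F}.
    Root T: left subtree has 0 nodes { }, right has 1 {F}.
  Root L: left subtree has 1 node {Q}, right has 3 {A, B, M}.
    Root A: left subtree has 0 nodes { }, right has 2 {B, M}.
      Root B: left subtree has 0 nodes { }, right has 1 {M}.

W, F, T, J, Q, M, B, A, L, Z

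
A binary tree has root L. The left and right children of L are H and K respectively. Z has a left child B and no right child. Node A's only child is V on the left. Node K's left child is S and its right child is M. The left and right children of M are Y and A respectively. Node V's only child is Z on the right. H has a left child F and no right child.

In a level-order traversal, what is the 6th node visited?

Level-order visits nodes level by level from the root, left to right within each level.
Level 0: L
Level 1: H, K
Level 2: F, S, M
Level 3: Y, A
Level 4: V
Level 5: Z
Level 6: B
Full level-order sequence: L, H, K, F, S, M, Y, A, V, Z, B.

M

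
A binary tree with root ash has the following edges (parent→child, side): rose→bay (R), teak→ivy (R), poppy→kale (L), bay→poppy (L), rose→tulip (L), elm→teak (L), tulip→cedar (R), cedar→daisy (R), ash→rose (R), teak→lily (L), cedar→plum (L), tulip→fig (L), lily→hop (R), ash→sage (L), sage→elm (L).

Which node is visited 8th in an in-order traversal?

fig

In-order visits the left subtree, then the node, then the right subtree.
At ash: go left to sage.
  At sage: go left to elm.
    At elm: go left to teak.
      At teak: go left to lily.
        At lily: no left child.
        Visit lily.
        At lily: go right to hop.
          hop is a leaf — visit hop.
      Visit teak.
      At teak: go right to ivy.
        ivy is a leaf — visit ivy.
    Visit elm.
    At elm: no right child.
  Visit sage.
  At sage: no right child.
Visit ash.
At ash: go right to rose.
  At rose: go left to tulip.
    At tulip: go left to fig.
      fig is a leaf — visit fig.
    Visit tulip.
    At tulip: go right to cedar.
      At cedar: go left to plum.
        plum is a leaf — visit plum.
      Visit cedar.
      At cedar: go right to daisy.
        daisy is a leaf — visit daisy.
  Visit rose.
  At rose: go right to bay.
    At bay: go left to poppy.
      At poppy: go left to kale.
        kale is a leaf — visit kale.
      Visit poppy.
      At poppy: no right child.
    Visit bay.
    At bay: no right child.
Full in-order sequence: lily, hop, teak, ivy, elm, sage, ash, fig, tulip, plum, cedar, daisy, rose, kale, poppy, bay.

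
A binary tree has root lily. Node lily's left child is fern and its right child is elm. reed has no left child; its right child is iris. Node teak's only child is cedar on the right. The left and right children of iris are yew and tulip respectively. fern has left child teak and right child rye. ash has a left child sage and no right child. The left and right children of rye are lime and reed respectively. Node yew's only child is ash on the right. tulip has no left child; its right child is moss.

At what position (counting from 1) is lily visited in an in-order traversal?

In-order visits the left subtree, then the node, then the right subtree.
At lily: go left to fern.
  At fern: go left to teak.
    At teak: no left child.
    Visit teak.
    At teak: go right to cedar.
      cedar is a leaf — visit cedar.
  Visit fern.
  At fern: go right to rye.
    At rye: go left to lime.
      lime is a leaf — visit lime.
    Visit rye.
    At rye: go right to reed.
      At reed: no left child.
      Visit reed.
      At reed: go right to iris.
        At iris: go left to yew.
          At yew: no left child.
          Visit yew.
          At yew: go right to ash.
            At ash: go left to sage.
              sage is a leaf — visit sage.
            Visit ash.
            At ash: no right child.
        Visit iris.
        At iris: go right to tulip.
          At tulip: no left child.
          Visit tulip.
          At tulip: go right to moss.
            moss is a leaf — visit moss.
Visit lily.
At lily: go right to elm.
  elm is a leaf — visit elm.
Full in-order sequence: teak, cedar, fern, lime, rye, reed, yew, sage, ash, iris, tulip, moss, lily, elm.

13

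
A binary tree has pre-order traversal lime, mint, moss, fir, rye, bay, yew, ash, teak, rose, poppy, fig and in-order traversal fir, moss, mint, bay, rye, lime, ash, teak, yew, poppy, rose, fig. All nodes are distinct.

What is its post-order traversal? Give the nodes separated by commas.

The first element of pre-order is the root; it splits in-order into left and right subtrees.
Root lime: left subtree has 5 nodes {fir, moss, mint, bay, rye}, right has 6 {ash, teak, yew, poppy, rose, fig}.
  Root mint: left subtree has 2 nodes {fir, moss}, right has 2 {bay, rye}.
    Root moss: left subtree has 1 node {fir}, right has 0 { }.
    Root rye: left subtree has 1 node {bay}, right has 0 { }.
  Root yew: left subtree has 2 nodes {ash, teak}, right has 3 {poppy, rose, fig}.
    Root ash: left subtree has 0 nodes { }, right has 1 {teak}.
    Root rose: left subtree has 1 node {poppy}, right has 1 {fig}.

fir, moss, bay, rye, mint, teak, ash, poppy, fig, rose, yew, lime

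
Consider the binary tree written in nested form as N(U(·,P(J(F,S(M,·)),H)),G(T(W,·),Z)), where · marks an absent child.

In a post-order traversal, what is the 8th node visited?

W

Post-order visits the left subtree, then the right subtree, then the node.
At N: go left to U.
  At U: no left child.
  At U: go right to P.
    At P: go left to J.
      At J: go left to F.
        F is a leaf — visit F.
      At J: go right to S.
        At S: go left to M.
          M is a leaf — visit M.
        At S: no right child.
        Visit S.
      Visit J.
    At P: go right to H.
      H is a leaf — visit H.
    Visit P.
  Visit U.
At N: go right to G.
  At G: go left to T.
    At T: go left to W.
      W is a leaf — visit W.
    At T: no right child.
    Visit T.
  At G: go right to Z.
    Z is a leaf — visit Z.
  Visit G.
Visit N.
Full post-order sequence: F, M, S, J, H, P, U, W, T, Z, G, N.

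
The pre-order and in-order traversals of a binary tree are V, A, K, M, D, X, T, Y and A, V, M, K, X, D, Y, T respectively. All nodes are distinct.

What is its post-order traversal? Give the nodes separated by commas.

The first element of pre-order is the root; it splits in-order into left and right subtrees.
Root V: left subtree has 1 node {A}, right has 6 {M, K, X, D, Y, T}.
  Root K: left subtree has 1 node {M}, right has 4 {X, D, Y, T}.
    Root D: left subtree has 1 node {X}, right has 2 {Y, T}.
      Root T: left subtree has 1 node {Y}, right has 0 { }.

A, M, X, Y, T, D, K, V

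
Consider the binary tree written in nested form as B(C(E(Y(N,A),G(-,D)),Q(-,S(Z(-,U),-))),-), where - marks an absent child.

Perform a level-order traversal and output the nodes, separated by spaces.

B C E Q Y G S N A D Z U

Level-order visits nodes level by level from the root, left to right within each level.
Level 0: B
Level 1: C
Level 2: E, Q
Level 3: Y, G, S
Level 4: N, A, D, Z
Level 5: U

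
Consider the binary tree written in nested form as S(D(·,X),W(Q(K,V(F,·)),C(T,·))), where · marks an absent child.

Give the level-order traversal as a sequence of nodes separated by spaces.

S D W X Q C K V T F

Level-order visits nodes level by level from the root, left to right within each level.
Level 0: S
Level 1: D, W
Level 2: X, Q, C
Level 3: K, V, T
Level 4: F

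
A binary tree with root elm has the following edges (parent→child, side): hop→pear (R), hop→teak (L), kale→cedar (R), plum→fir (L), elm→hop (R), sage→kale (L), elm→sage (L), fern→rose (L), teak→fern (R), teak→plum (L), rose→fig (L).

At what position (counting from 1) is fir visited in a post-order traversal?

4

Post-order visits the left subtree, then the right subtree, then the node.
At elm: go left to sage.
  At sage: go left to kale.
    At kale: no left child.
    At kale: go right to cedar.
      cedar is a leaf — visit cedar.
    Visit kale.
  At sage: no right child.
  Visit sage.
At elm: go right to hop.
  At hop: go left to teak.
    At teak: go left to plum.
      At plum: go left to fir.
        fir is a leaf — visit fir.
      At plum: no right child.
      Visit plum.
    At teak: go right to fern.
      At fern: go left to rose.
        At rose: go left to fig.
          fig is a leaf — visit fig.
        At rose: no right child.
        Visit rose.
      At fern: no right child.
      Visit fern.
    Visit teak.
  At hop: go right to pear.
    pear is a leaf — visit pear.
  Visit hop.
Visit elm.
Full post-order sequence: cedar, kale, sage, fir, plum, fig, rose, fern, teak, pear, hop, elm.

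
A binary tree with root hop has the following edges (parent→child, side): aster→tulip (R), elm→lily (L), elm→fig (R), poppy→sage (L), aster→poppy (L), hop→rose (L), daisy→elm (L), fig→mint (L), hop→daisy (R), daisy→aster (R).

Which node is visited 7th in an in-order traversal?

daisy

In-order visits the left subtree, then the node, then the right subtree.
At hop: go left to rose.
  rose is a leaf — visit rose.
Visit hop.
At hop: go right to daisy.
  At daisy: go left to elm.
    At elm: go left to lily.
      lily is a leaf — visit lily.
    Visit elm.
    At elm: go right to fig.
      At fig: go left to mint.
        mint is a leaf — visit mint.
      Visit fig.
      At fig: no right child.
  Visit daisy.
  At daisy: go right to aster.
    At aster: go left to poppy.
      At poppy: go left to sage.
        sage is a leaf — visit sage.
      Visit poppy.
      At poppy: no right child.
    Visit aster.
    At aster: go right to tulip.
      tulip is a leaf — visit tulip.
Full in-order sequence: rose, hop, lily, elm, mint, fig, daisy, sage, poppy, aster, tulip.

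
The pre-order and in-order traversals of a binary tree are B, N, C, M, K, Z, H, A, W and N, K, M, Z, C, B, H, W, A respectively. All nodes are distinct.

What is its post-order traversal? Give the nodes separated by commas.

K, Z, M, C, N, W, A, H, B

The first element of pre-order is the root; it splits in-order into left and right subtrees.
Root B: left subtree has 5 nodes {N, K, M, Z, C}, right has 3 {H, W, A}.
  Root N: left subtree has 0 nodes { }, right has 4 {K, M, Z, C}.
    Root C: left subtree has 3 nodes {K, M, Z}, right has 0 { }.
      Root M: left subtree has 1 node {K}, right has 1 {Z}.
  Root H: left subtree has 0 nodes { }, right has 2 {W, A}.
    Root A: left subtree has 1 node {W}, right has 0 { }.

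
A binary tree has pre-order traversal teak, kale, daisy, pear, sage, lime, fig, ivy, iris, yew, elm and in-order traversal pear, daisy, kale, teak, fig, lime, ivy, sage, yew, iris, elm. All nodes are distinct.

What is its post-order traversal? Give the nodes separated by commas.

The first element of pre-order is the root; it splits in-order into left and right subtrees.
Root teak: left subtree has 3 nodes {pear, daisy, kale}, right has 7 {fig, lime, ivy, sage, yew, iris, elm}.
  Root kale: left subtree has 2 nodes {pear, daisy}, right has 0 { }.
    Root daisy: left subtree has 1 node {pear}, right has 0 { }.
  Root sage: left subtree has 3 nodes {fig, lime, ivy}, right has 3 {yew, iris, elm}.
    Root lime: left subtree has 1 node {fig}, right has 1 {ivy}.
    Root iris: left subtree has 1 node {yew}, right has 1 {elm}.

pear, daisy, kale, fig, ivy, lime, yew, elm, iris, sage, teak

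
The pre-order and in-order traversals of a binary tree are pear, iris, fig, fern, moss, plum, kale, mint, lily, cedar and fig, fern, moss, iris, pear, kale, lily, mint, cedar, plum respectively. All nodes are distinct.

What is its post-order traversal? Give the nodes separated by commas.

The first element of pre-order is the root; it splits in-order into left and right subtrees.
Root pear: left subtree has 4 nodes {fig, fern, moss, iris}, right has 5 {kale, lily, mint, cedar, plum}.
  Root iris: left subtree has 3 nodes {fig, fern, moss}, right has 0 { }.
    Root fig: left subtree has 0 nodes { }, right has 2 {fern, moss}.
      Root fern: left subtree has 0 nodes { }, right has 1 {moss}.
  Root plum: left subtree has 4 nodes {kale, lily, mint, cedar}, right has 0 { }.
    Root kale: left subtree has 0 nodes { }, right has 3 {lily, mint, cedar}.
      Root mint: left subtree has 1 node {lily}, right has 1 {cedar}.

moss, fern, fig, iris, lily, cedar, mint, kale, plum, pear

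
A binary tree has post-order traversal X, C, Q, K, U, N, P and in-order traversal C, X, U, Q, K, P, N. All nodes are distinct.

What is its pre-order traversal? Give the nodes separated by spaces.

P U C X K Q N

The last element of post-order is the root; it splits in-order into left and right subtrees.
Root P: left subtree has 5 nodes {C, X, U, Q, K}, right has 1 {N}.
  Root U: left subtree has 2 nodes {C, X}, right has 2 {Q, K}.
    Root C: left subtree has 0 nodes { }, right has 1 {X}.
    Root K: left subtree has 1 node {Q}, right has 0 { }.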